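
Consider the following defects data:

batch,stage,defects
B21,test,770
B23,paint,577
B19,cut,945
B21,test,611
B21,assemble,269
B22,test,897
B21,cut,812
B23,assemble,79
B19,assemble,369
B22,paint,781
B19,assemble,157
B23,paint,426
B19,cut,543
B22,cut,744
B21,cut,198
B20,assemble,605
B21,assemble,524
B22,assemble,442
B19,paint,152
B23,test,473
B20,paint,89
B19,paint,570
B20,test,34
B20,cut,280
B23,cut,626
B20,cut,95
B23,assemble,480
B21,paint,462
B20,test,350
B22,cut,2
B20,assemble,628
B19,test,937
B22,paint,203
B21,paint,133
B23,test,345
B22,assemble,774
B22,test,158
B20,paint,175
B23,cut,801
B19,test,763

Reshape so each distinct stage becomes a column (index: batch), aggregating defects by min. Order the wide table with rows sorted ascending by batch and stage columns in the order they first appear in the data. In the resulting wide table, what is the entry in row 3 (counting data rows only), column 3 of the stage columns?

198

With rows sorted ascending by batch, row 3 is batch=B21. stage columns in first-appearance order: test, paint, cut, assemble; column 3 is cut.
Long rows with batch=B21, stage=cut: min(812, 198) = 198.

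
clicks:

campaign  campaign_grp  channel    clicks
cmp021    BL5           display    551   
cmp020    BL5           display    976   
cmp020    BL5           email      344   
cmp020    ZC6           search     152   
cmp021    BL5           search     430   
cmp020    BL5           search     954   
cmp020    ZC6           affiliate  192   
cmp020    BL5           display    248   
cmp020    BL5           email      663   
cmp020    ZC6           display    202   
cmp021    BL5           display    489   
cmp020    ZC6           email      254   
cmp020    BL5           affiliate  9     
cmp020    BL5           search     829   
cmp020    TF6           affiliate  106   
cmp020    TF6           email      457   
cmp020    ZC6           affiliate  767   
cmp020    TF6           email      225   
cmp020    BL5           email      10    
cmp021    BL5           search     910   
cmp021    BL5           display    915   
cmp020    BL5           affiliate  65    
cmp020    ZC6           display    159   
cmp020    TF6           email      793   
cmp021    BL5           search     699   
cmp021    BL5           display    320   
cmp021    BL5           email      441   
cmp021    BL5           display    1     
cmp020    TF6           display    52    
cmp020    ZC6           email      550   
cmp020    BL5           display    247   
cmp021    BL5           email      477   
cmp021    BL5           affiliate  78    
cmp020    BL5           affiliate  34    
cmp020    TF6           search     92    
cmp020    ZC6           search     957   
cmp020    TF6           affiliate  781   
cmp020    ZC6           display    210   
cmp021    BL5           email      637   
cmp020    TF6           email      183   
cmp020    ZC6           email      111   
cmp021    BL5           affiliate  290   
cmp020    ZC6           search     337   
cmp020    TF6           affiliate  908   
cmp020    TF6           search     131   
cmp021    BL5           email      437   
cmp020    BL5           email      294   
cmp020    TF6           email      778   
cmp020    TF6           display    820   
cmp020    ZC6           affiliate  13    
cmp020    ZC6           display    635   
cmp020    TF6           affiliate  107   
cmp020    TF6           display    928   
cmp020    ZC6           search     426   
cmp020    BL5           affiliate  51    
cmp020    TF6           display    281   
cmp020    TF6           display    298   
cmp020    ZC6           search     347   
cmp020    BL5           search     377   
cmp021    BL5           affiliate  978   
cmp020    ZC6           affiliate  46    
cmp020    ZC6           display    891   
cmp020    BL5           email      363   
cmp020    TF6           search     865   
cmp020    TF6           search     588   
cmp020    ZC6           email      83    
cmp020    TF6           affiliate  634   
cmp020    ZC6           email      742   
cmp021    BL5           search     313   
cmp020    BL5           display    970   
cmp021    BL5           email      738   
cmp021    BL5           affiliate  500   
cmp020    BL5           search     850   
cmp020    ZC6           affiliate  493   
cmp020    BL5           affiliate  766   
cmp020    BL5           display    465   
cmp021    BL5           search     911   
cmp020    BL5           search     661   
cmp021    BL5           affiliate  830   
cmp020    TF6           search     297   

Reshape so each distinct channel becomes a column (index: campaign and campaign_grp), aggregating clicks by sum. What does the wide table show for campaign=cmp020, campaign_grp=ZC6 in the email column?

Rows with campaign=cmp020, campaign_grp=ZC6 and channel=email: clicks values are 254, 550, 111, 83, 742.
254 + 550 + 111 + 83 + 742 = 1740.

1740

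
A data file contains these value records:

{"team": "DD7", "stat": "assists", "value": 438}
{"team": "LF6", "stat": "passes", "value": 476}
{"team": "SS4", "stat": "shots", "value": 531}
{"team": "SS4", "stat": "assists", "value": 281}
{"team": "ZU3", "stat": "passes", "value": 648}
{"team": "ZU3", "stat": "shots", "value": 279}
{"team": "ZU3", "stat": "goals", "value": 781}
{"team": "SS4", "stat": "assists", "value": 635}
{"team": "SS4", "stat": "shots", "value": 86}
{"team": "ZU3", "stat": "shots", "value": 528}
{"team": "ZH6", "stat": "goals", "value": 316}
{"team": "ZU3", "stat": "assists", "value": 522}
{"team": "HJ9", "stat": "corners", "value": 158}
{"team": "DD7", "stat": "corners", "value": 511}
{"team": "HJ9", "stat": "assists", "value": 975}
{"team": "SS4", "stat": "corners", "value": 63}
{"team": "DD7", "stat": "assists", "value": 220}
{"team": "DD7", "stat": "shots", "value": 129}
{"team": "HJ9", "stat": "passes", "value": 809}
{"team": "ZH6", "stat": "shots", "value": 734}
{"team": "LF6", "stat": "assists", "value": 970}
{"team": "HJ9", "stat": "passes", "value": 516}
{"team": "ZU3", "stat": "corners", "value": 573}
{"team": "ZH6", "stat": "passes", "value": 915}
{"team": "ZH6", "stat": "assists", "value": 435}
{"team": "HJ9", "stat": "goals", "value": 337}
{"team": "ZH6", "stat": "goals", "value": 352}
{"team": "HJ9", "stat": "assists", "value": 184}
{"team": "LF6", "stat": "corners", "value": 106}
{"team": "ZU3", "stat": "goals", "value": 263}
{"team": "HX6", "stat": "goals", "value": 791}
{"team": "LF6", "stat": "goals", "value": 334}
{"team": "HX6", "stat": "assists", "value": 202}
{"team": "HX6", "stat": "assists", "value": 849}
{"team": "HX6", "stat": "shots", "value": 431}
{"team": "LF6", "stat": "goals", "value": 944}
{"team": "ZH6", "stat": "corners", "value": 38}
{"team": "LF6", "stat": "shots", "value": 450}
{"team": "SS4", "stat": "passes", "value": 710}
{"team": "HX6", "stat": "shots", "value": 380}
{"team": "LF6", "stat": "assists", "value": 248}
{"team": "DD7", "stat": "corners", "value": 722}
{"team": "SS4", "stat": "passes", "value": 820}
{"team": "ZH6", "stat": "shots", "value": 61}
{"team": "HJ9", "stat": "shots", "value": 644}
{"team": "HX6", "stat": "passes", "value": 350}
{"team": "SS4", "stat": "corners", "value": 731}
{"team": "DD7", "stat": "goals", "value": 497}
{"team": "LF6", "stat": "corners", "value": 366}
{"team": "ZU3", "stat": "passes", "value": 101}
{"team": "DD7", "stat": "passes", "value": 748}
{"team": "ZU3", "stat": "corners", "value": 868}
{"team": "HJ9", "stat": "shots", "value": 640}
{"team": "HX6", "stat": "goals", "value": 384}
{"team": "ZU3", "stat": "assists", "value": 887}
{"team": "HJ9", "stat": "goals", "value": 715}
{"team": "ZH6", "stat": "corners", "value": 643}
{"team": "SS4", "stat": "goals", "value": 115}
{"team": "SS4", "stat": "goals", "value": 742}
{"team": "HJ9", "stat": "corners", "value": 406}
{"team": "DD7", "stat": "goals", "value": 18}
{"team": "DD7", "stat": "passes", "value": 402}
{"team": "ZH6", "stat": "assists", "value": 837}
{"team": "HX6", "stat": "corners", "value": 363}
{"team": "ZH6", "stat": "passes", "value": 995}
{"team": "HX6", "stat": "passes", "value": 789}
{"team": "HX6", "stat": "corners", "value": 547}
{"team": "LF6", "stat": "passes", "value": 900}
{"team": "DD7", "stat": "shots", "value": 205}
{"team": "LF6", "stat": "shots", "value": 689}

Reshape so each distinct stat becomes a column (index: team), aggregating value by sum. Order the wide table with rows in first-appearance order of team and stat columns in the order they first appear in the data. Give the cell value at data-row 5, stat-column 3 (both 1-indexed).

With rows in first-appearance order of team, row 5 is team=ZH6. stat columns in first-appearance order: assists, passes, shots, goals, corners; column 3 is shots.
Long rows with team=ZH6, stat=shots: 734 + 61 = 795.

795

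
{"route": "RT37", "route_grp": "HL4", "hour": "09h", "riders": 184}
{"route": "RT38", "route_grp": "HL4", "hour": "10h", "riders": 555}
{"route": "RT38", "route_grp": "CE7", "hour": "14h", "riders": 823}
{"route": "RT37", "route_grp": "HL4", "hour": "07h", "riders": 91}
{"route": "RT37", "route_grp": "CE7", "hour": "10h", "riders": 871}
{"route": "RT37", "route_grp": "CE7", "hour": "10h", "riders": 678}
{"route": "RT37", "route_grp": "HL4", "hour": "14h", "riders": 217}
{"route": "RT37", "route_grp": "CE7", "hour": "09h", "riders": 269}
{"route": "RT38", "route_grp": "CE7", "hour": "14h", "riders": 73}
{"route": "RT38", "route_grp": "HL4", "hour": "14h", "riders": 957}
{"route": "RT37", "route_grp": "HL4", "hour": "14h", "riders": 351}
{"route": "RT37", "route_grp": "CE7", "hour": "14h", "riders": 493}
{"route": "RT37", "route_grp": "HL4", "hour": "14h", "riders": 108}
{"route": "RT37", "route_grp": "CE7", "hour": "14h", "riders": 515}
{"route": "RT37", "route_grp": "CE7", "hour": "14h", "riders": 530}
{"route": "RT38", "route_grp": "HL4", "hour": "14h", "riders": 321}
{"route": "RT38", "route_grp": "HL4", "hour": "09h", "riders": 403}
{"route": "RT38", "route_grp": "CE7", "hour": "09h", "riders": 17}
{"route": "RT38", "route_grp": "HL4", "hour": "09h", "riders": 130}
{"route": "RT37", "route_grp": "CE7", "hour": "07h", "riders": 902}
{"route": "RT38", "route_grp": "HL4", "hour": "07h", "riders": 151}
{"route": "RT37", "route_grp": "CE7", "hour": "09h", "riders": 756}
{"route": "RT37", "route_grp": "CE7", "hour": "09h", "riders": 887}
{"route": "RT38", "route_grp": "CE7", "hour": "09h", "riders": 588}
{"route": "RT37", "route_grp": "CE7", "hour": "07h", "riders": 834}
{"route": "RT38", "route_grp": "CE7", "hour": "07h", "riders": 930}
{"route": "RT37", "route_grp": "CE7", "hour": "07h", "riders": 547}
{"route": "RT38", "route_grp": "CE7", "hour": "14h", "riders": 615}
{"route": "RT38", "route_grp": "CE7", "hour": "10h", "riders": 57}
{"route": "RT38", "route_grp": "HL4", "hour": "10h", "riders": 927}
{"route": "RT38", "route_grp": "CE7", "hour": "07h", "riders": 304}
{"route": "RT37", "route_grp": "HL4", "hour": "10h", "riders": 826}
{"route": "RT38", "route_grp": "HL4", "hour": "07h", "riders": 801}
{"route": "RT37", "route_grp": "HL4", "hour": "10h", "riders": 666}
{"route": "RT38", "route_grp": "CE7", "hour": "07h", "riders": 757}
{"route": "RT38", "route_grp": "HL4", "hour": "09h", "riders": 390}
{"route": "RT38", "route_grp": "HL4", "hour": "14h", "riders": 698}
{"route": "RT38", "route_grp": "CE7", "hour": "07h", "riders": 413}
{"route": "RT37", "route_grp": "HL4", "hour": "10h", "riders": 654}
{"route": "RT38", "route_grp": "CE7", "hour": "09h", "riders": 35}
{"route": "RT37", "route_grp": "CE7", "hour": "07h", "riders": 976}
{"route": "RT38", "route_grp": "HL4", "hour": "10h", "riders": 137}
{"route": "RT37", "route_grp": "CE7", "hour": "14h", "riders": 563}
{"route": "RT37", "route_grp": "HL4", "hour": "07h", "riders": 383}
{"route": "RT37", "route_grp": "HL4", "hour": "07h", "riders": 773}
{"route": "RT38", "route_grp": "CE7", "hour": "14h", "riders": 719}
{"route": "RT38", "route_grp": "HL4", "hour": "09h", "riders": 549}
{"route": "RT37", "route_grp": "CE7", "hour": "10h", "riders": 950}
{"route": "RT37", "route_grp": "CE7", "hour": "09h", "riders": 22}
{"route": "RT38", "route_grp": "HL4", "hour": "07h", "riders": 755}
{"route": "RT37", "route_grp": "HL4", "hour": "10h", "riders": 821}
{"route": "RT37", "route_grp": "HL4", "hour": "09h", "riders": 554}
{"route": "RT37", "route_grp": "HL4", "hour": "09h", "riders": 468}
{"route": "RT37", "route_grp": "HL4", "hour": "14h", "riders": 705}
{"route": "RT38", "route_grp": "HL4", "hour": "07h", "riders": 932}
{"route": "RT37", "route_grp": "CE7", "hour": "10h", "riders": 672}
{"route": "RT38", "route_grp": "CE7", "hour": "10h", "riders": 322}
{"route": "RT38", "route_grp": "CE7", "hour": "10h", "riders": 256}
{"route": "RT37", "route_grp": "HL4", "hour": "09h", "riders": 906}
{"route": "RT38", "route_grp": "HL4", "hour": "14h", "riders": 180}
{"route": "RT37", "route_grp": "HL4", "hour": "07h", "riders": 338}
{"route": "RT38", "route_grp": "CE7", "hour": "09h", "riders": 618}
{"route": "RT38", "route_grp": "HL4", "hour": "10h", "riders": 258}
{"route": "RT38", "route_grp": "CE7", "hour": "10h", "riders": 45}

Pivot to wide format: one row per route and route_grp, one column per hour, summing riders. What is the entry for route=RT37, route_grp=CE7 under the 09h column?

Rows with route=RT37, route_grp=CE7 and hour=09h: riders values are 269, 756, 887, 22.
269 + 756 + 887 + 22 = 1934.

1934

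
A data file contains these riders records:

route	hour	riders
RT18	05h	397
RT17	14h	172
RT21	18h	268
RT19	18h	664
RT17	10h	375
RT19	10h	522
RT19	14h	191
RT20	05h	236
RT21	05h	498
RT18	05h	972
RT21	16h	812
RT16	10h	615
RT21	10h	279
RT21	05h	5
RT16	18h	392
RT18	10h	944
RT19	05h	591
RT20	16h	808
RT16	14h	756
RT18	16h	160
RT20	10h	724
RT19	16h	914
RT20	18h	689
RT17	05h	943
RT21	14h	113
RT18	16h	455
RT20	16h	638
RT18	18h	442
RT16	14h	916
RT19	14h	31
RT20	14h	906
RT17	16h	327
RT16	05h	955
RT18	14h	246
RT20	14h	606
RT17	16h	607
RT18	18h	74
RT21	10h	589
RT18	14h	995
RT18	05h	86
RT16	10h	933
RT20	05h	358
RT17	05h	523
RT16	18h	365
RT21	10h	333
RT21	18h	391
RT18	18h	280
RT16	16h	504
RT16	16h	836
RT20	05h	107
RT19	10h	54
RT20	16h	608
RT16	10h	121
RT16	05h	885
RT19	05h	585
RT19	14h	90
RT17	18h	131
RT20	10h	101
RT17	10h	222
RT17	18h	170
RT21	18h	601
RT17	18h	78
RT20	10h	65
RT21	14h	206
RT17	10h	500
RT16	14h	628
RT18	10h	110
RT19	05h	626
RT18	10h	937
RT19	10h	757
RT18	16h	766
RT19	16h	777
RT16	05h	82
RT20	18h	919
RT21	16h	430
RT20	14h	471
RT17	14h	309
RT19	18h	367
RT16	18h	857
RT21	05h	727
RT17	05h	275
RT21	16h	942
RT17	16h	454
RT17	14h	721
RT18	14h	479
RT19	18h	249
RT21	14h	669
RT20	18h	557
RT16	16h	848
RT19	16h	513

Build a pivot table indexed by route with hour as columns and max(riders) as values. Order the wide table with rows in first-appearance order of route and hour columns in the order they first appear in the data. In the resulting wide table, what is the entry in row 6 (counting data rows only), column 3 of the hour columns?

857

With rows in first-appearance order of route, row 6 is route=RT16. hour columns in first-appearance order: 05h, 14h, 18h, 10h, 16h; column 3 is 18h.
Long rows with route=RT16, hour=18h: max(392, 365, 857) = 857.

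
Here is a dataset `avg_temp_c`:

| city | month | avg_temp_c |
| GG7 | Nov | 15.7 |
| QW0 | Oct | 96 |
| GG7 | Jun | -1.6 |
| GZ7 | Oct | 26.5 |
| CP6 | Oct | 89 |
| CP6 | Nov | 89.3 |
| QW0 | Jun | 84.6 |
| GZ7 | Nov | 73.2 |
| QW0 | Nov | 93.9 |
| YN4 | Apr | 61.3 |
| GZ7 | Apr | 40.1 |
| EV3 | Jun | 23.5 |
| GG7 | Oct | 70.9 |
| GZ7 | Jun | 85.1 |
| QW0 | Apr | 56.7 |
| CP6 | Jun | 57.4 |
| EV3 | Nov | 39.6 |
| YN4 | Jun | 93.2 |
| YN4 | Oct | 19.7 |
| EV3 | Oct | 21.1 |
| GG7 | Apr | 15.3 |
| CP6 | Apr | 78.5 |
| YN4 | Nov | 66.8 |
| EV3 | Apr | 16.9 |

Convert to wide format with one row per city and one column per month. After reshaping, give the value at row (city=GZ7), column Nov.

73.2

Wide layout: rows indexed by city, columns are the 4 distinct month values (Nov, Oct, Jun, Apr).
Cell (city=GZ7, month=Nov) draws from the long row where city=GZ7 and month=Nov, which has avg_temp_c=73.2.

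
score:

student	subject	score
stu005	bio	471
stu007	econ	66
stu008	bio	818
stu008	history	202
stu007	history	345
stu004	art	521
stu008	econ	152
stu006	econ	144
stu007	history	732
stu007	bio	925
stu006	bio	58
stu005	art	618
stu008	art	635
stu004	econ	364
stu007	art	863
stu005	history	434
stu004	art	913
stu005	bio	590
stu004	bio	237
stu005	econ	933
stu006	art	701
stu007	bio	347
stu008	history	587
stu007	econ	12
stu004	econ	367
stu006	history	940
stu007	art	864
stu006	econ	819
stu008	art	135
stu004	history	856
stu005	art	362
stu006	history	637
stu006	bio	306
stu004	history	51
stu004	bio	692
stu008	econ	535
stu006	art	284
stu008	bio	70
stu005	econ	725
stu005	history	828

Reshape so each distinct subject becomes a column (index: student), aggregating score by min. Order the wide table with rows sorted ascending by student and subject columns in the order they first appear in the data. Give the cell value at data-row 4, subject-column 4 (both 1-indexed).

863

With rows sorted ascending by student, row 4 is student=stu007. subject columns in first-appearance order: bio, econ, history, art; column 4 is art.
Long rows with student=stu007, subject=art: min(863, 864) = 863.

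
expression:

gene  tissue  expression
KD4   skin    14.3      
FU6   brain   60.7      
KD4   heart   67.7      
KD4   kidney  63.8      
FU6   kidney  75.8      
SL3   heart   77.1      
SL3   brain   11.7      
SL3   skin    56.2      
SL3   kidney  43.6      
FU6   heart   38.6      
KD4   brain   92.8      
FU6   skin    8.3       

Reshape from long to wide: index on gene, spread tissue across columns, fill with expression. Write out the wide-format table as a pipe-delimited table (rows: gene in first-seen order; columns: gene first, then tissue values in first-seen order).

| gene | skin | brain | heart | kidney |
| KD4 | 14.3 | 92.8 | 67.7 | 63.8 |
| FU6 | 8.3 | 60.7 | 38.6 | 75.8 |
| SL3 | 56.2 | 11.7 | 77.1 | 43.6 |

Columns: gene plus the 4 distinct tissue values (skin, brain, heart, kidney).
For example, row KD4 column skin takes expression=14.3 from the long row (KD4, skin).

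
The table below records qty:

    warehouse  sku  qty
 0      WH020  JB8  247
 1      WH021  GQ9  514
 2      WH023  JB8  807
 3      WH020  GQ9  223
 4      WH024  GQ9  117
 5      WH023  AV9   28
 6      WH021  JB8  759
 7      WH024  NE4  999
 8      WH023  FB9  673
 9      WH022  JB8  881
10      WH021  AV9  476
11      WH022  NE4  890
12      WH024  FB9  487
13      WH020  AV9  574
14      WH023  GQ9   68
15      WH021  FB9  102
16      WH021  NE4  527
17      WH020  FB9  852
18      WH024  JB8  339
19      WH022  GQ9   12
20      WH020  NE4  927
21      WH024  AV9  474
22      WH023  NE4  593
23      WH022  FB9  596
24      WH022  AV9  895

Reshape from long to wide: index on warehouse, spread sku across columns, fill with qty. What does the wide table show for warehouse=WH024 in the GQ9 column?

Wide layout: rows indexed by warehouse, columns are the 5 distinct sku values (JB8, GQ9, AV9, NE4, FB9).
Cell (warehouse=WH024, sku=GQ9) draws from the long row where warehouse=WH024 and sku=GQ9, which has qty=117.

117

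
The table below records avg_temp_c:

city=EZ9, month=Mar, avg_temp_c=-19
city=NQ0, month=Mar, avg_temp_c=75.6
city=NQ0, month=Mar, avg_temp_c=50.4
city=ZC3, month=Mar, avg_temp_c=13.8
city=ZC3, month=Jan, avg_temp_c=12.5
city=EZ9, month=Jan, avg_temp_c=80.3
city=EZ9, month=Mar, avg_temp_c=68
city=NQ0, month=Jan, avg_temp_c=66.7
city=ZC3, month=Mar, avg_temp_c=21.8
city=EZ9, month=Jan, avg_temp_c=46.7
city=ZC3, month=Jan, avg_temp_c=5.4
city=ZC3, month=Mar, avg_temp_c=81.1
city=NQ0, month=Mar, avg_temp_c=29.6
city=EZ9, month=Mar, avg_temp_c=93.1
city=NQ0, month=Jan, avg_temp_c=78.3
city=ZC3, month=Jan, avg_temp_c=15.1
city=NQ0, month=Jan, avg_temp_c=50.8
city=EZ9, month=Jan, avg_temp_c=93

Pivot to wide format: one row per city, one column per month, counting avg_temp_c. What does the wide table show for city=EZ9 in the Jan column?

3

Rows with city=EZ9 and month=Jan: avg_temp_c values are 80.3, 46.7, 93.
3 rows match — count = 3.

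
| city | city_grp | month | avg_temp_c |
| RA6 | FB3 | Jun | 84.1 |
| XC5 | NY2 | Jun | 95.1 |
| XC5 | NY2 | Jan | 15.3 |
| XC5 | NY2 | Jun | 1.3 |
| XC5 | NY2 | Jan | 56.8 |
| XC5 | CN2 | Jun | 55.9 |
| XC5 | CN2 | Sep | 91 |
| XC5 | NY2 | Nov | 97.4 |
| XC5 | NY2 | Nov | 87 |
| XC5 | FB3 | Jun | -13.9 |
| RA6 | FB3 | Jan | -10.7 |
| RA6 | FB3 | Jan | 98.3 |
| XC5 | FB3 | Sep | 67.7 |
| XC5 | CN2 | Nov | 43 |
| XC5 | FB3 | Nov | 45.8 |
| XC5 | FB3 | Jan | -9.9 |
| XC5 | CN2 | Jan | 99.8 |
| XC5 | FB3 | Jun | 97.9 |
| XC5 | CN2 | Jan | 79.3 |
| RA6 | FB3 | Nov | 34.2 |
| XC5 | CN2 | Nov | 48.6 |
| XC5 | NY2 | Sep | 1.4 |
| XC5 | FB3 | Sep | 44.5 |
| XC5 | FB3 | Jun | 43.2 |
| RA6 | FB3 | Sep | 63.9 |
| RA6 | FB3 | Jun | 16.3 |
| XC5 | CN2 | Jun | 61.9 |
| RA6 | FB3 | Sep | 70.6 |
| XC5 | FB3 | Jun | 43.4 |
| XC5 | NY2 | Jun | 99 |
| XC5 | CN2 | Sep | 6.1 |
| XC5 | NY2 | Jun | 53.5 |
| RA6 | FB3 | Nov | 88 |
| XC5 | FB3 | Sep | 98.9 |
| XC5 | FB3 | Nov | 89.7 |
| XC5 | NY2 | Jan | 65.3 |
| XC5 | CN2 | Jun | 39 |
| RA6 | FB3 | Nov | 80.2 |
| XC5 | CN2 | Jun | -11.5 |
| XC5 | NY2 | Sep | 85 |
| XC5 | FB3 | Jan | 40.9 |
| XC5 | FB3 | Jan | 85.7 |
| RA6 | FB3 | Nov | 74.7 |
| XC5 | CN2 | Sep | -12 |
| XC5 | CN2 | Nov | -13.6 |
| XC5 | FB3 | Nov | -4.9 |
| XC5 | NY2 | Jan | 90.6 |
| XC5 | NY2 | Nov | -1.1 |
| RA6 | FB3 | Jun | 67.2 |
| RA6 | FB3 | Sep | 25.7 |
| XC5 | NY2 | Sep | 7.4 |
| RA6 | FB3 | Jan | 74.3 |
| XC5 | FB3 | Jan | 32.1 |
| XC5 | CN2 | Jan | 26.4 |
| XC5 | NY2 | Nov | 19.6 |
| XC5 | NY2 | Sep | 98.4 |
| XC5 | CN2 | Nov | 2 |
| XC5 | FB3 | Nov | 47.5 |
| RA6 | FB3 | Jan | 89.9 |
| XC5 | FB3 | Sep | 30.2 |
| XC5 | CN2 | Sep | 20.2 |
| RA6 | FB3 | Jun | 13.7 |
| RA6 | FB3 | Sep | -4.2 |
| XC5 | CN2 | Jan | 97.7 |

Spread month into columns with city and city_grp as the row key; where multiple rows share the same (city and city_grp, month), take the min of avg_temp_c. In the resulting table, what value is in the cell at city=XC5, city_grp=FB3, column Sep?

30.2

Rows with city=XC5, city_grp=FB3 and month=Sep: avg_temp_c values are 67.7, 44.5, 98.9, 30.2.
min(67.7, 44.5, 98.9, 30.2) = 30.2.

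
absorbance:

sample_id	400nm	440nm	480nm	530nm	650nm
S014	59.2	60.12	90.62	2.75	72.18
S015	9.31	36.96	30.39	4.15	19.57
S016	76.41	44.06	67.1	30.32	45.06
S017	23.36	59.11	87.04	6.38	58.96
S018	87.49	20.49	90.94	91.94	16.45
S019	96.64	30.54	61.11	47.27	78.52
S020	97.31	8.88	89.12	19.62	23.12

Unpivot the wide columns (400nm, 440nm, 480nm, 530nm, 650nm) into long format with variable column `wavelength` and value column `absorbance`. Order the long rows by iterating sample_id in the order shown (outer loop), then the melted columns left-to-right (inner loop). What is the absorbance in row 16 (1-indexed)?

35 rows total (7 × 5). Row 16: index ⌊(16-1)/5⌋ = 3 into sample_id → S017; (16-1) mod 5 = 0 into the melted columns → 400nm.
So row 16 is (S017, 400nm, 23.36); absorbance = 23.36.

23.36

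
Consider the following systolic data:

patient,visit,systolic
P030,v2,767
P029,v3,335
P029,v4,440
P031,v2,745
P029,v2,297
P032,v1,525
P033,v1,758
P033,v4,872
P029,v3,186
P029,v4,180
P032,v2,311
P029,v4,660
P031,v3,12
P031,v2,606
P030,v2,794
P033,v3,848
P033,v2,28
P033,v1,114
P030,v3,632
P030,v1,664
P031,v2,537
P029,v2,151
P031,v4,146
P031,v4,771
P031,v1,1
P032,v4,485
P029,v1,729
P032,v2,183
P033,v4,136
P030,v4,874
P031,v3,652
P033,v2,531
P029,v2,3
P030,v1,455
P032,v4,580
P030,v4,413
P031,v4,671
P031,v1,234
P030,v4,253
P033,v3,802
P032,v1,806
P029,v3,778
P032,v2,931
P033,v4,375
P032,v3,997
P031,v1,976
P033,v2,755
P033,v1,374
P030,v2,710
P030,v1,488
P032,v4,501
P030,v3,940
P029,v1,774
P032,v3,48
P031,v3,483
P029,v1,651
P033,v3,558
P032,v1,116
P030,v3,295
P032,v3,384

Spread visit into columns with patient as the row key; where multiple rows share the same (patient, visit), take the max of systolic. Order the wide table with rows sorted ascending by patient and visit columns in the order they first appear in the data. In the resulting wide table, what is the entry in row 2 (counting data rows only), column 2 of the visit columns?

940

With rows sorted ascending by patient, row 2 is patient=P030. visit columns in first-appearance order: v2, v3, v4, v1; column 2 is v3.
Long rows with patient=P030, visit=v3: max(632, 940, 295) = 940.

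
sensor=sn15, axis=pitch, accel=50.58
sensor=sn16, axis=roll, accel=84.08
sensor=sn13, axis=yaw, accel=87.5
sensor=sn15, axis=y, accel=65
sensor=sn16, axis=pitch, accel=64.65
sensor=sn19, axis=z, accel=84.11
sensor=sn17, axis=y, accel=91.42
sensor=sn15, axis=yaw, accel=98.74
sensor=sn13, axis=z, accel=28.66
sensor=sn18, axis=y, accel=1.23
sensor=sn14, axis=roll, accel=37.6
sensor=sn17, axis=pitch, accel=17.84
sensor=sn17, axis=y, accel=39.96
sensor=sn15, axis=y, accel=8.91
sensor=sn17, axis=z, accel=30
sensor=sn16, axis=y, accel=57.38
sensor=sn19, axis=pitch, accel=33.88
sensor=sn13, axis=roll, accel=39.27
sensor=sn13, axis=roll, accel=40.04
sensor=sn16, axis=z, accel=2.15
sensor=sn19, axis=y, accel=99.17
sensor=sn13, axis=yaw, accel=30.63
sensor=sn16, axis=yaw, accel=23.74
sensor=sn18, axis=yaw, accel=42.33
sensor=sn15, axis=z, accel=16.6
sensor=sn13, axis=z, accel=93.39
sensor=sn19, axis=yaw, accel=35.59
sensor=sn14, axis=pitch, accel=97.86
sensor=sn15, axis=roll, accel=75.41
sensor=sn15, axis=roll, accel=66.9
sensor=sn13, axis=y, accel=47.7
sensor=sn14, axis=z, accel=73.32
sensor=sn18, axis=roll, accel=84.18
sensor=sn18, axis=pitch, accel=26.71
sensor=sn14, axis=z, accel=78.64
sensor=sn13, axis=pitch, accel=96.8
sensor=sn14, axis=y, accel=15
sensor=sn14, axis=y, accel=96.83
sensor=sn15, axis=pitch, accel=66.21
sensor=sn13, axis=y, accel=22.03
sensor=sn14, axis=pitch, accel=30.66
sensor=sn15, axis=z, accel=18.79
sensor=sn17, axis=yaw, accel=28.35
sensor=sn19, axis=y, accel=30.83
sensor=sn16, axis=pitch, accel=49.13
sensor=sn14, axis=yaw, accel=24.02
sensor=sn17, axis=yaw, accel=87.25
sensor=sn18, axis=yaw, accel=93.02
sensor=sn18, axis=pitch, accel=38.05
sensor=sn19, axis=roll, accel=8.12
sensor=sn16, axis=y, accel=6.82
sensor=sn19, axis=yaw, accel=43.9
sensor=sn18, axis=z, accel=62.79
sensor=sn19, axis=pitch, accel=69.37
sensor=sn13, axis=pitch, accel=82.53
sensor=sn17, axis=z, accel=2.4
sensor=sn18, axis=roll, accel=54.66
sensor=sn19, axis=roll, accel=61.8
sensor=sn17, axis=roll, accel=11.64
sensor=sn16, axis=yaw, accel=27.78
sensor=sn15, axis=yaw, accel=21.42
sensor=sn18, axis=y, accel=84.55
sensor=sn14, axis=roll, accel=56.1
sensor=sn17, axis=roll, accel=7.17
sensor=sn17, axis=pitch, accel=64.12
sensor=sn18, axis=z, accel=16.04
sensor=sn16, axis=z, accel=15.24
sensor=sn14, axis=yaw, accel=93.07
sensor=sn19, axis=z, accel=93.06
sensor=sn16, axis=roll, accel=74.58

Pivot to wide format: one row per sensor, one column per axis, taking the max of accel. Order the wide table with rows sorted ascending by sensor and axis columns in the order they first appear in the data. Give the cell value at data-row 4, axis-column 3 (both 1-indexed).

27.78

With rows sorted ascending by sensor, row 4 is sensor=sn16. axis columns in first-appearance order: pitch, roll, yaw, y, z; column 3 is yaw.
Long rows with sensor=sn16, axis=yaw: max(23.74, 27.78) = 27.78.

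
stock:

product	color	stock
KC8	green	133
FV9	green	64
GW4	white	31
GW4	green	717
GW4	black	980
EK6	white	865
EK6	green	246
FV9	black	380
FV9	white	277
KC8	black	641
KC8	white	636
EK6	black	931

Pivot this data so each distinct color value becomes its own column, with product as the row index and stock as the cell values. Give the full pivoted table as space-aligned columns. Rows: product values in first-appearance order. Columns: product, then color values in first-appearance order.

Columns: product plus the 3 distinct color values (green, white, black).
For example, row KC8 column green takes stock=133 from the long row (KC8, green).

product  green  white  black
KC8      133    636    641  
FV9      64     277    380  
GW4      717    31     980  
EK6      246    865    931  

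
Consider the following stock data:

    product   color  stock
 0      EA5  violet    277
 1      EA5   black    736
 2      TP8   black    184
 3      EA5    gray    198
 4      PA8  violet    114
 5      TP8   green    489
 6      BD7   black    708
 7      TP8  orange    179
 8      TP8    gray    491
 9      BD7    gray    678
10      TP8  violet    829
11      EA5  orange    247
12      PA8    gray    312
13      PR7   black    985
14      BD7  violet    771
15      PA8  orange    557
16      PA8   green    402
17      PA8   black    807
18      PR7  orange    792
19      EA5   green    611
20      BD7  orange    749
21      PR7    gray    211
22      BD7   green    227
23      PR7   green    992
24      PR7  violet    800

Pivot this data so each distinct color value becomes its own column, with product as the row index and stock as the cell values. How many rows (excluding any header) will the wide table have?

5

5 distinct product values → 5 rows.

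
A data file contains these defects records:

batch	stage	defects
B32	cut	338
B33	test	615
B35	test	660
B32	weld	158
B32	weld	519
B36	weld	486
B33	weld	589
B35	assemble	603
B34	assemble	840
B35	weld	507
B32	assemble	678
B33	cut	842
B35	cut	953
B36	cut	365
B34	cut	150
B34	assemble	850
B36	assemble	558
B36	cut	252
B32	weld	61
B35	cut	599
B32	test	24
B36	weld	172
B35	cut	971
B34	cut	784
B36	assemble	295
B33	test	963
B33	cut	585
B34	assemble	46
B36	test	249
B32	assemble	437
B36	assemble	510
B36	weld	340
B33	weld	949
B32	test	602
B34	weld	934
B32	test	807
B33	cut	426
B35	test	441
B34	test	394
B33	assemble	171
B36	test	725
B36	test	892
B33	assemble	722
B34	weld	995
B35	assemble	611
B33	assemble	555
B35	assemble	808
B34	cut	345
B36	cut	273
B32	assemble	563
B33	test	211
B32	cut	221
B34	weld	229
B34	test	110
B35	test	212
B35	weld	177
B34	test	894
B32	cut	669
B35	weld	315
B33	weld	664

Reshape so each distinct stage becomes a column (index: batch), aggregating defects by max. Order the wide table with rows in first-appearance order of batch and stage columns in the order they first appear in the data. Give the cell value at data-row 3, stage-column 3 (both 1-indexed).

507

With rows in first-appearance order of batch, row 3 is batch=B35. stage columns in first-appearance order: cut, test, weld, assemble; column 3 is weld.
Long rows with batch=B35, stage=weld: max(507, 177, 315) = 507.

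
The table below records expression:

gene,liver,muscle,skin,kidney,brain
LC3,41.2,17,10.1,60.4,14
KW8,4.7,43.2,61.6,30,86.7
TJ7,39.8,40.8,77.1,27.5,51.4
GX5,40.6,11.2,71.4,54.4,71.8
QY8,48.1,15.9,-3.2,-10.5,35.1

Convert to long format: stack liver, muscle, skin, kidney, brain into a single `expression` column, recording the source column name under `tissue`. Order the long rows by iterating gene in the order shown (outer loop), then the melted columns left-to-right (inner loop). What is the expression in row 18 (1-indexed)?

71.4

25 rows total (5 × 5). Row 18: index ⌊(18-1)/5⌋ = 3 into gene → GX5; (18-1) mod 5 = 2 into the melted columns → skin.
So row 18 is (GX5, skin, 71.4); expression = 71.4.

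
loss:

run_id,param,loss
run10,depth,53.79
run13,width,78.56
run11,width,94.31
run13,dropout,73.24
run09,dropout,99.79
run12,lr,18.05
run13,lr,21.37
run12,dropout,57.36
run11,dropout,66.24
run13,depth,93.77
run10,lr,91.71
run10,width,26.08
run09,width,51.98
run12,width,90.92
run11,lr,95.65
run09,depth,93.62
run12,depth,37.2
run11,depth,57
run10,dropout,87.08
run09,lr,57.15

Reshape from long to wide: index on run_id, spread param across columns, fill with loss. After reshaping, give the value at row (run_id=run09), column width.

Wide layout: rows indexed by run_id, columns are the 4 distinct param values (depth, width, dropout, lr).
Cell (run_id=run09, param=width) draws from the long row where run_id=run09 and param=width, which has loss=51.98.

51.98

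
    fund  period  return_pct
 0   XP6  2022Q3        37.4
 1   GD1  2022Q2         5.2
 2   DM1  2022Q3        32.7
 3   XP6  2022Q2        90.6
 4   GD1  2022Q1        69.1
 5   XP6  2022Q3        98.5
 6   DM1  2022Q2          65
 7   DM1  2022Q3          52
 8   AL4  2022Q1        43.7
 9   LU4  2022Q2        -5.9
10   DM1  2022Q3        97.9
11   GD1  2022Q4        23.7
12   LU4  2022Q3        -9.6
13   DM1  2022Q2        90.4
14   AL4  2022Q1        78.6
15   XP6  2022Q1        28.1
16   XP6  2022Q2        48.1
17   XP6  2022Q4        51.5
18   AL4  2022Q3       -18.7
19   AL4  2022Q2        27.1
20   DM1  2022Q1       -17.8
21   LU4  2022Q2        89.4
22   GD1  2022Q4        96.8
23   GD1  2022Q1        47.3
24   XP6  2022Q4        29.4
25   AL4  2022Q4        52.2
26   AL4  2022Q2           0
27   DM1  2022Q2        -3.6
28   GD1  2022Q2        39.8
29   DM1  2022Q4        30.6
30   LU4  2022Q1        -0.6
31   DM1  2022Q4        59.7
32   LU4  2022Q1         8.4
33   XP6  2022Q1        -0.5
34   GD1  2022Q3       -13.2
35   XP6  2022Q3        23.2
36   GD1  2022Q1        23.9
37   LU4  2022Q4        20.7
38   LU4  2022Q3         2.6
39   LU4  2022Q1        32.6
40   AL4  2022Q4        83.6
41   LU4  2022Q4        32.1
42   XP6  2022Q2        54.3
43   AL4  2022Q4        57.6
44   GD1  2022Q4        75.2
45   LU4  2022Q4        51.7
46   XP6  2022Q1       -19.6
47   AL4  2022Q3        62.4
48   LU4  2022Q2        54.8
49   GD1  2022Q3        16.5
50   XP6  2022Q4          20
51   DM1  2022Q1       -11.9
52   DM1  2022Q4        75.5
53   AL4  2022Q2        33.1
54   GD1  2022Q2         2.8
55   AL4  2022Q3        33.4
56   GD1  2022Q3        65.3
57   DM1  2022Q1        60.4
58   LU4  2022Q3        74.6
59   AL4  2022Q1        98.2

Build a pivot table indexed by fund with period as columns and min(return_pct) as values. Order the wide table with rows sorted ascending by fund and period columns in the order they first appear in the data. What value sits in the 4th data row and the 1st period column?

-9.6

With rows sorted ascending by fund, row 4 is fund=LU4. period columns in first-appearance order: 2022Q3, 2022Q2, 2022Q1, 2022Q4; column 1 is 2022Q3.
Long rows with fund=LU4, period=2022Q3: min(-9.6, 2.6, 74.6) = -9.6.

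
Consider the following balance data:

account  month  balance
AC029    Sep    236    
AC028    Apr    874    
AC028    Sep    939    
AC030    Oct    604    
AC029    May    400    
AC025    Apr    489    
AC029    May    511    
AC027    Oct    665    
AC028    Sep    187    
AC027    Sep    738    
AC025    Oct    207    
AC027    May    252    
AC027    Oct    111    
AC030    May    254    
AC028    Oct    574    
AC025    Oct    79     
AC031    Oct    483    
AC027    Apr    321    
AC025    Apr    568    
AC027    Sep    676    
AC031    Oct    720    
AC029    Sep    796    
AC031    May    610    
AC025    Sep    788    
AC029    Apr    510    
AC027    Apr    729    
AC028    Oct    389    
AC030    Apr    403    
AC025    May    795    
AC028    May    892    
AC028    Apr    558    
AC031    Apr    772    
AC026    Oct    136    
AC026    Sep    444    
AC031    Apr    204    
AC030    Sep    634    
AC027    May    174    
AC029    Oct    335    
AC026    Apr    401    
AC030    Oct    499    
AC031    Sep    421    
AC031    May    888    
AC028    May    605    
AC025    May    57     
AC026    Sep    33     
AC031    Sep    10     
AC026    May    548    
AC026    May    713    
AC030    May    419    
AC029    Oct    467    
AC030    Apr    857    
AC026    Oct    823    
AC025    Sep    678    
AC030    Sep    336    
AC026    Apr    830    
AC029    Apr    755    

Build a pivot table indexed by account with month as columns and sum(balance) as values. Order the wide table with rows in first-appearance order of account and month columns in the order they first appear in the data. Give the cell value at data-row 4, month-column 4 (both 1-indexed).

With rows in first-appearance order of account, row 4 is account=AC025. month columns in first-appearance order: Sep, Apr, Oct, May; column 4 is May.
Long rows with account=AC025, month=May: 795 + 57 = 852.

852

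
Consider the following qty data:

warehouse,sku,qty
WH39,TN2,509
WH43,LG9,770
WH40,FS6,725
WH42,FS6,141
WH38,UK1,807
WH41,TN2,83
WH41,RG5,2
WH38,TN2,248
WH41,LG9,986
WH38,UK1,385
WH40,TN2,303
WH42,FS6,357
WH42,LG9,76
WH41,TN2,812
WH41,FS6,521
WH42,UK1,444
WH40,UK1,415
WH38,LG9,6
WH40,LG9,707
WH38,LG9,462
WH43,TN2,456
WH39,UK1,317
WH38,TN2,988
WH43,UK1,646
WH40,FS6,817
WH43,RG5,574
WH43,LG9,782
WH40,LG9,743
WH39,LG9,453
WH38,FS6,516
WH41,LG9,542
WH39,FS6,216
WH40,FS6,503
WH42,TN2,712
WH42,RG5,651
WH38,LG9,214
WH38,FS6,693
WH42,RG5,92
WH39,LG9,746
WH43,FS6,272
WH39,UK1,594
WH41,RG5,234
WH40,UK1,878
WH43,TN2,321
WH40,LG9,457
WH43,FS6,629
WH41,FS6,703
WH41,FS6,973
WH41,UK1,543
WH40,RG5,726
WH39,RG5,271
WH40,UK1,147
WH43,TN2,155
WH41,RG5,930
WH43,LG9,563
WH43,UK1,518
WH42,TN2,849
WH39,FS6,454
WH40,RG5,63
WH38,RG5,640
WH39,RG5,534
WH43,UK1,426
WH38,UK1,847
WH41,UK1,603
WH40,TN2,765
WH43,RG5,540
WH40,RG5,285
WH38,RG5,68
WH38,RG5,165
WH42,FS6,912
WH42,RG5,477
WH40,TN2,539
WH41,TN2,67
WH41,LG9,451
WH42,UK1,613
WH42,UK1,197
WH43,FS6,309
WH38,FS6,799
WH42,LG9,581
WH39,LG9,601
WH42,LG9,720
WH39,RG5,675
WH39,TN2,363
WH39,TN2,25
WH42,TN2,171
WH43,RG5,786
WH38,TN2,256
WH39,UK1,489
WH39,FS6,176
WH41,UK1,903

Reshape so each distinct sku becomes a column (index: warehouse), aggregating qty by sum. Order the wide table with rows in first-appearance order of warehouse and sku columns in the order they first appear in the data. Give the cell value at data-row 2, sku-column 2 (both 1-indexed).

2115

With rows in first-appearance order of warehouse, row 2 is warehouse=WH43. sku columns in first-appearance order: TN2, LG9, FS6, UK1, RG5; column 2 is LG9.
Long rows with warehouse=WH43, sku=LG9: 770 + 782 + 563 = 2115.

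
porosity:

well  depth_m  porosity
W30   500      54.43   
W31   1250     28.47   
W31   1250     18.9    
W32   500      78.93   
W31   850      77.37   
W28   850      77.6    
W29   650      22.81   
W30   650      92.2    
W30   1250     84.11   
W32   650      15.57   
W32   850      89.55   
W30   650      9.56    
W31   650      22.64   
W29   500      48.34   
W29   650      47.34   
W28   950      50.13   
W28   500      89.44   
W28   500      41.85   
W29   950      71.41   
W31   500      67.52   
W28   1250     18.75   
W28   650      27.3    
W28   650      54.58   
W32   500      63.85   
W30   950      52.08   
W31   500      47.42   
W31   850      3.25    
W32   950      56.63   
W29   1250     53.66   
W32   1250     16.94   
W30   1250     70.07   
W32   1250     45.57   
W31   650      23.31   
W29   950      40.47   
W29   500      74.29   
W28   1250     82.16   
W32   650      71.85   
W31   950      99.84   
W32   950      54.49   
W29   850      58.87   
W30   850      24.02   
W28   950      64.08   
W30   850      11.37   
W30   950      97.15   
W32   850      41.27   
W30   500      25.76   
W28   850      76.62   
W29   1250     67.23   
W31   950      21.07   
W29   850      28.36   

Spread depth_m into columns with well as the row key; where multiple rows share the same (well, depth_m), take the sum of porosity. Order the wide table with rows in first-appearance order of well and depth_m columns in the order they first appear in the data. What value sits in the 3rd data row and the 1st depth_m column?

With rows in first-appearance order of well, row 3 is well=W32. depth_m columns in first-appearance order: 500, 1250, 850, 650, 950; column 1 is 500.
Long rows with well=W32, depth_m=500: 78.93 + 63.85 = 142.78.

142.78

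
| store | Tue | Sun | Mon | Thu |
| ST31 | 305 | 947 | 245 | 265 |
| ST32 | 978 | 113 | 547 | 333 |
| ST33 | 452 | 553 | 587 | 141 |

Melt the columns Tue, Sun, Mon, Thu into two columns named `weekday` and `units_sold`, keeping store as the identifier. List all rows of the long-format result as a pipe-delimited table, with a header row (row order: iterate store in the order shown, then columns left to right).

Each (store, column) pair becomes one row: 3 × 4 = 12 rows.
For example, (ST31, Tue) → units_sold=305.

| store | weekday | units_sold |
| ST31 | Tue | 305 |
| ST31 | Sun | 947 |
| ST31 | Mon | 245 |
| ST31 | Thu | 265 |
| ST32 | Tue | 978 |
| ST32 | Sun | 113 |
| ST32 | Mon | 547 |
| ST32 | Thu | 333 |
| ST33 | Tue | 452 |
| ST33 | Sun | 553 |
| ST33 | Mon | 587 |
| ST33 | Thu | 141 |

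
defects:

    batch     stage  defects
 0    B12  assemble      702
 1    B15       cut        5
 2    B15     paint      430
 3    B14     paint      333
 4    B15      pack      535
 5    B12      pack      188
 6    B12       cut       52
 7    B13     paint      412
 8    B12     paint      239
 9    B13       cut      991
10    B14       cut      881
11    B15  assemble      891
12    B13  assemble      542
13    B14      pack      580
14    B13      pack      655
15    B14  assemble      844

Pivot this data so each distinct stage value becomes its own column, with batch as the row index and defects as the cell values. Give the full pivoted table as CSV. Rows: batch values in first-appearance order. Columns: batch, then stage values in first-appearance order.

batch,assemble,cut,paint,pack
B12,702,52,239,188
B15,891,5,430,535
B14,844,881,333,580
B13,542,991,412,655

Columns: batch plus the 4 distinct stage values (assemble, cut, paint, pack).
For example, row B12 column assemble takes defects=702 from the long row (B12, assemble).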